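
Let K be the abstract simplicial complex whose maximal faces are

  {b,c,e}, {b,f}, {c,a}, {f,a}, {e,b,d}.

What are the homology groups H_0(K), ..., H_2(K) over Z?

Fix the vertex order a < b < c < d < e < f and write every simplex with vertices in increasing order. Then dim K = 2 and the simplices of K are:

  0-simplices (6): a, b, c, d, e, f
  1-simplices (8): ac, af, bc, bd, be, bf, ce, de
  2-simplices (2): bce, bde

Hence C_0 ≅ Z^6, C_1 ≅ Z^8, C_2 ≅ Z^2.

The boundary map ∂_1: C_1 → C_0 maps an edge to its endpoints' difference, ∂[p,q] = q − p. For instance
  ∂ac = c − a.
The resulting 6×8 matrix has rank 5, and its Smith normal form has invariant factors (1,1,1,1,1).

∂_2: C_2 → C_1 acts by ∂[p,q,r] = [q,r] − [p,r] + [p,q]. For instance
  ∂bce = ce − be + bc,
  ∂bde = de − be + bd.
The 8×2 boundary matrix has rank 2 and Smith normal form diag(1,1).

Reading off H_k = ker ∂_k / im ∂_{k+1}:

  H_0: rank C_0 − rank ∂_1 = 6 − 5 = 1, and the invariant factors of ∂_1 are all 1, so H_0 ≅ Z.
  H_1: rank ker ∂_1 − rank ∂_2 = (8 − 5) − 2 = 1, and the invariant factors of ∂_2 are all 1, so H_1 ≅ Z.
  H_2: rank ker ∂_2 − rank ∂_3 = (2 − 2) − 0 = 0, and there is no ∂_3, so H_2 ≅ 0.

H_0 ≅ Z,  H_1 ≅ Z,  H_2 = 0.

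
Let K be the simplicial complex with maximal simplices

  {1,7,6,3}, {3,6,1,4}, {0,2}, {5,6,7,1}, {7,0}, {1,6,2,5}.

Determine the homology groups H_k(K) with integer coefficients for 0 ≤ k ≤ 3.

H_0 ≅ Z,  H_1 ≅ Z,  H_2 = 0,  H_3 = 0.

Order the vertices as 0 < 1 < 2 < 3 < 4 < 5 < 6 < 7. Listing each simplex with vertices in this order, K has dimension 3 with simplices:

  0-simplices (8): [0], [1], [2], [3], [4], [5], [6], [7]
  1-simplices (17): [0,2], [0,7], [1,2], [1,3], [1,4], [1,5], [1,6], [1,7], [2,5], [2,6], [3,4], [3,6], [3,7], [4,6], [5,6], [5,7], [6,7]
  2-simplices (13): [1,2,5], [1,2,6], [1,3,4], [1,3,6], [1,3,7], [1,4,6], [1,5,6], [1,5,7], [1,6,7], [2,5,6], [3,4,6], [3,6,7], [5,6,7]
  3-simplices (4): [1,2,5,6], [1,3,4,6], [1,3,6,7], [1,5,6,7]

Hence C_0 ≅ Z^8, C_1 ≅ Z^17, C_2 ≅ Z^13, C_3 ≅ Z^4.

Boundary ∂_1: C_1 → C_0 is given by ∂[p,q] = [q] − [p]. For instance
  ∂[1,4] = [4] − [1].
The resulting 8×17 matrix has rank 7, and its Smith normal form has invariant factors (1,1,1,1,1,1,1).

∂_2: C_2 → C_1 acts by ∂[p,q,r] = [q,r] − [p,r] + [p,q]. For instance
  ∂[2,5,6] = [5,6] − [2,6] + [2,5],
  ∂[1,3,6] = [3,6] − [1,6] + [1,3].
The resulting 17×13 matrix has rank 9, and its Smith normal form has invariant factors (1,1,1,1,1,1,1,1,1).

The boundary map ∂_3: C_3 → C_2 sends each 3-simplex σ to the alternating sum Σ_i (−1)^i (σ with its i-th vertex removed). For instance
  ∂[1,3,6,7] = [3,6,7] − [1,6,7] + [1,3,7] − [1,3,6],
  ∂[1,5,6,7] = [5,6,7] − [1,6,7] + [1,5,7] − [1,5,6].
The resulting 13×4 matrix has rank 4, and its Smith normal form has invariant factors (1,1,1,1).

Computing H_k = (kernel of ∂_k) / (image of ∂_{k+1}):

  H_0: rank C_0 − rank ∂_1 = 8 − 7 = 1, and the invariant factors of ∂_1 are all 1, so H_0 = Z.
  H_1: rank ker ∂_1 − rank ∂_2 = (17 − 7) − 9 = 1, and the invariant factors of ∂_2 are all 1, so H_1 = Z.
  H_2: rank ker ∂_2 − rank ∂_3 = (13 − 9) − 4 = 0, and the invariant factors of ∂_3 are all 1, so H_2 = 0.
  H_3: rank ker ∂_3 − rank ∂_4 = (4 − 4) − 0 = 0, and there is no ∂_4, so H_3 = 0.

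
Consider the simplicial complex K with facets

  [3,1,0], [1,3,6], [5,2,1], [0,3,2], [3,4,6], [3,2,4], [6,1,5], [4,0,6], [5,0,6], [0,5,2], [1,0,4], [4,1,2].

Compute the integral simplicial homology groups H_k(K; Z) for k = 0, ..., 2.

H_0 = Z,  H_1 = Z/2,  H_2 = 0.

Order the vertices as 0 < 1 < 2 < 3 < 4 < 5 < 6. Listing each simplex with vertices in this order, K has dimension 2 with simplices:

  0-simplices (7): [0], [1], [2], [3], [4], [5], [6]
  1-simplices (18): [0,1], [0,2], [0,3], [0,4], [0,5], [0,6], [1,2], [1,3], [1,4], [1,5], [1,6], [2,3], [2,4], [2,5], [3,4], [3,6], [4,6], [5,6]
  2-simplices (12): [0,1,3], [0,1,4], [0,2,3], [0,2,5], [0,4,6], [0,5,6], [1,2,4], [1,2,5], [1,3,6], [1,5,6], [2,3,4], [3,4,6]

Hence C_0 ≅ Z^7, C_1 ≅ Z^18, C_2 ≅ Z^12.

∂_1: C_1 → C_0 sends each edge [p,q] (with p < q) to q − p.
As a 7×18 matrix over Z this has rank 6, with invariant factors (1,1,1,1,1,1).

The boundary map ∂_2: C_2 → C_1 sends each 2-simplex [p,q,r] to [q,r] − [p,r] + [p,q]. For instance
  ∂[1,2,5] = [2,5] − [1,5] + [1,2],
  ∂[1,3,6] = [3,6] − [1,6] + [1,3].
The resulting 18×12 matrix has rank 12, and its Smith normal form has invariant factors (1,1,1,1,1,1,1,1,1,1,1,2).

Computing H_k = (kernel of ∂_k) / (image of ∂_{k+1}):

  H_0: rank C_0 − rank ∂_1 = 7 − 6 = 1, and the invariant factors of ∂_1 are all 1, so H_0 = Z.
  H_1: rank ker ∂_1 − rank ∂_2 = (18 − 6) − 12 = 0, and ∂_2 has invariant factor 2 > 1, so H_1 = Z/2.
  H_2: rank ker ∂_2 − rank ∂_3 = (12 − 12) − 0 = 0, and there is no ∂_3, so H_2 = 0.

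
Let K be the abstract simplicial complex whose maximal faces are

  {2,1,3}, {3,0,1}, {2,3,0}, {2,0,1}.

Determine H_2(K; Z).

Take the total order 0 < 1 < 2 < 3 on the vertex set. Then K (dimension 2) consists of the simplices:

  0-simplices (4): [0], [1], [2], [3]
  1-simplices (6): [0,1], [0,2], [0,3], [1,2], [1,3], [2,3]
  2-simplices (4): [0,1,2], [0,1,3], [0,2,3], [1,2,3]

Hence C_0 ≅ Z^4, C_1 ≅ Z^6, C_2 ≅ Z^4.

Boundary ∂_1: C_1 → C_0 maps an edge to its endpoints' difference, ∂[p,q] = q − p. For instance
  ∂[1,3] = [3] − [1].
The resulting 4×6 matrix has rank 3, and its Smith normal form has invariant factors (1,1,1).

∂_2: C_2 → C_1 maps a triangle to the signed sum of its edges. For instance
  ∂[0,2,3] = [2,3] − [0,3] + [0,2],
  ∂[0,1,2] = [1,2] − [0,2] + [0,1].
The resulting 6×4 matrix has rank 3, and its Smith normal form has invariant factors (1,1,1).

Now H_k = ker ∂_k / im ∂_{k+1}, so:

  H_2: rank ker ∂_2 − rank ∂_3 = (4 − 3) − 0 = 1, and there is no ∂_3, so H_2 = Z.

(K is a triangulation of the 2-sphere S^2.)

H_2 ≅ Z.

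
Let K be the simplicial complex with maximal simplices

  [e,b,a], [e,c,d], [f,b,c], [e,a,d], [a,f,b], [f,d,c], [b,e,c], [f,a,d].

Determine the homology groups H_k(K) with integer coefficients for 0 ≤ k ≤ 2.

We work with the vertex ordering a < b < c < d < e < f. The simplices of K, each written with vertices in increasing order, are:

  0-simplices (6): a, b, c, d, e, f
  1-simplices (12): ab, ad, ae, af, bc, be, bf, cd, ce, cf, de, df
  2-simplices (8): abe, abf, ade, adf, bce, bcf, cde, cdf

so the chain groups are C_0 ≅ Z^6, C_1 ≅ Z^12, C_2 ≅ Z^8.

Boundary ∂_1: C_1 → C_0 sends each edge [p,q] (with p < q) to q − p. For instance
  ∂be = e − b.
The resulting 6×12 matrix has rank 5, and its Smith normal form has invariant factors (1,1,1,1,1).

The boundary map ∂_2: C_2 → C_1 acts by ∂[p,q,r] = [q,r] − [p,r] + [p,q]. For instance
  ∂bcf = cf − bf + bc,
  ∂cdf = df − cf + cd.
The resulting 12×8 matrix has rank 7, and its Smith normal form has invariant factors (1,1,1,1,1,1,1).

Computing H_k = (kernel of ∂_k) / (image of ∂_{k+1}):

  H_0: rank C_0 − rank ∂_1 = 6 − 5 = 1, and the invariant factors of ∂_1 are all 1, so H_0 ≅ Z.
  H_1: rank ker ∂_1 − rank ∂_2 = (12 − 5) − 7 = 0, and the invariant factors of ∂_2 are all 1, so H_1 ≅ 0.
  H_2: rank ker ∂_2 − rank ∂_3 = (8 − 7) − 0 = 1, and there is no ∂_3, so H_2 ≅ Z.

As a check, the Euler characteristic is 6 − 12 + 8 = 2, which agrees with 1 − 0 + 1 = 2.

H_0 ≅ Z,  H_1 = 0,  H_2 ≅ Z.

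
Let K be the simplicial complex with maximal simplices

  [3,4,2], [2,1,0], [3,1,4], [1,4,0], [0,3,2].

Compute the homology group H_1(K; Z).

We work with the vertex ordering 0 < 1 < 2 < 3 < 4. The simplices of K, each written with vertices in increasing order, are:

  0-simplices (5): [0], [1], [2], [3], [4]
  1-simplices (10): [0,1], [0,2], [0,3], [0,4], [1,2], [1,3], [1,4], [2,3], [2,4], [3,4]
  2-simplices (5): [0,1,2], [0,1,4], [0,2,3], [1,3,4], [2,3,4]

giving chain groups C_0 ≅ Z^5, C_1 ≅ Z^10, C_2 ≅ Z^5.

∂_1: C_1 → C_0 sends each edge [p,q] (with p < q) to q − p. For instance
  ∂[1,2] = [2] − [1].
As a 5×10 matrix over Z this has rank 4, with invariant factors (1,1,1,1).

The boundary map ∂_2: C_2 → C_1 acts by ∂[p,q,r] = [q,r] − [p,r] + [p,q]. For instance
  ∂[0,1,2] = [1,2] − [0,2] + [0,1],
  ∂[1,3,4] = [3,4] − [1,4] + [1,3].
This gives a 10×5 integer matrix of rank 5; reducing to Smith normal form yields diagonal entries (1,1,1,1,1).

From H_k ≅ ker(∂_k) / im(∂_{k+1}) we obtain:

  H_1: rank ker ∂_1 − rank ∂_2 = (10 − 4) − 5 = 1, and the invariant factors of ∂_2 are all 1, so H_1 ≅ Z.

H_1 ≅ Z.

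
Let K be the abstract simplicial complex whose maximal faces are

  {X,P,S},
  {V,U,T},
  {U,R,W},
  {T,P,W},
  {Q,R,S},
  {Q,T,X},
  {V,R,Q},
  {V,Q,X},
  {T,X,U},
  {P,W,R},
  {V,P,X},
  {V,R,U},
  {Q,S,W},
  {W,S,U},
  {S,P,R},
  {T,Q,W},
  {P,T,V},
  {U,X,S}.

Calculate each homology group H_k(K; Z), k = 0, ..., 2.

H_0 = Z,  H_1 = Z ⊕ Z/2Z,  H_2 = 0.

Take the total order P < Q < R < S < T < U < V < W < X on the vertex set. Then K (dimension 2) consists of the simplices:

  0-simplices (9): P, Q, R, S, T, U, V, W, X
  1-simplices (27): PR, PS, PT, PV, PW, PX, QR, QS, QT, QV, QW, QX, RS, RU, RV, RW, SU, SW, SX, TU, TV, TW, TX, UV, UW, UX, VX
  2-simplices (18): PRS, PRW, PSX, PTV, PTW, PVX, QRS, QRV, QSW, QTW, QTX, QVX, RUV, RUW, SUW, SUX, TUV, TUX

so the chain groups are C_0 ≅ Z^9, C_1 ≅ Z^27, C_2 ≅ Z^18.

The boundary map ∂_1: C_1 → C_0 is given by ∂[p,q] = [q] − [p].
The resulting 9×27 matrix has rank 8, and its Smith normal form has invariant factors (1,1,1,1,1,1,1,1).

The boundary map ∂_2: C_2 → C_1 acts by ∂[p,q,r] = [q,r] − [p,r] + [p,q]. For instance
  ∂PVX = VX − PX + PV,
  ∂SUX = UX − SX + SU.
This gives a 27×18 integer matrix of rank 18; reducing to Smith normal form yields diagonal entries (1,1,1,1,1,1,1,1,1,1,1,1,1,1,1,1,1,2).

Now H_k = ker ∂_k / im ∂_{k+1}, so:

  H_0: rank C_0 − rank ∂_1 = 9 − 8 = 1, and the invariant factors of ∂_1 are all 1, so H_0 = Z.
  H_1: rank ker ∂_1 − rank ∂_2 = (27 − 8) − 18 = 1, and ∂_2 has invariant factor 2 > 1, so H_1 = Z ⊕ Z/2Z.
  H_2: rank ker ∂_2 − rank ∂_3 = (18 − 18) − 0 = 0, and there is no ∂_3, so H_2 = 0.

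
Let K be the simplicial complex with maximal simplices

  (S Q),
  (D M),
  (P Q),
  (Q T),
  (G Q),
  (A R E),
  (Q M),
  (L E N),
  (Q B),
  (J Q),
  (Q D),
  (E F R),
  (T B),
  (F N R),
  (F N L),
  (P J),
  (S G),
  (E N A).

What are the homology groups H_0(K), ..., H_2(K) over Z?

We work with the vertex ordering A < B < D < E < F < G < J < L < M < N < P < Q < R < S < T. The simplices of K, each written with vertices in increasing order, are:

  0-simplices (15): A, B, D, E, F, G, J, L, M, N, P, Q, R, S, T
  1-simplices (24): AE, AN, AR, BQ, BT, DM, DQ, EF, EL, EN, ER, FL, FN, FR, GQ, GS, JP, JQ, LN, MQ, NR, PQ, QS, QT
  2-simplices (6): AEN, AER, EFR, ELN, FLN, FNR

so the chain groups are C_0 ≅ Z^15, C_1 ≅ Z^24, C_2 ≅ Z^6.

∂_1: C_1 → C_0 maps an edge to its endpoints' difference, ∂[p,q] = q − p. For instance
  ∂GS = S − G.
The resulting 15×24 matrix has rank 13, and its Smith normal form has invariant factors (1,1,1,1,1,1,1,1,1,1,1,1,1).

∂_2: C_2 → C_1 sends each 2-simplex [p,q,r] to [q,r] − [p,r] + [p,q]. For instance
  ∂FNR = NR − FR + FN,
  ∂EFR = FR − ER + EF.
This gives a 24×6 integer matrix of rank 6; reducing to Smith normal form yields diagonal entries (1,1,1,1,1,1).

Now H_k = ker ∂_k / im ∂_{k+1}, so:

  H_0: rank C_0 − rank ∂_1 = 15 − 13 = 2, and the invariant factors of ∂_1 are all 1, so H_0 = Z^2.
  H_1: rank ker ∂_1 − rank ∂_2 = (24 − 13) − 6 = 5, and the invariant factors of ∂_2 are all 1, so H_1 = Z^5.
  H_2: rank ker ∂_2 − rank ∂_3 = (6 − 6) − 0 = 0, and there is no ∂_3, so H_2 = 0.

H_0 ≅ Z^2,  H_1 ≅ Z^5,  H_2 = 0.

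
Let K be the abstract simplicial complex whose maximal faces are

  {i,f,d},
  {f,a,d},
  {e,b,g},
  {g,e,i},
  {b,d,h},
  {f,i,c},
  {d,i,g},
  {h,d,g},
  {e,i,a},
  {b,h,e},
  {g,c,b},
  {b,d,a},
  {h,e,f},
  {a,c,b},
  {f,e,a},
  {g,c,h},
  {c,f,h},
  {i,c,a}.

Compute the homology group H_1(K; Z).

H_1 = Z × Z/2.

Take the total order a < b < c < d < e < f < g < h < i on the vertex set. Then K (dimension 2) consists of the simplices:

  0-simplices (9): a, b, c, d, e, f, g, h, i
  1-simplices (27): ab, ac, ad, ae, af, ai, bc, bd, be, bg, bh, cf, cg, ch, ci, df, dg, dh, di, ef, eg, eh, ei, fh, fi, gh, gi
  2-simplices (18): abc, abd, aci, adf, aef, aei, bcg, bdh, beg, beh, cfh, cfi, cgh, dfi, dgh, dgi, efh, egi

giving chain groups C_0 ≅ Z^9, C_1 ≅ Z^27, C_2 ≅ Z^18.

∂_1: C_1 → C_0 maps an edge to its endpoints' difference, ∂[p,q] = q − p. For instance
  ∂bh = h − b.
The 9×27 boundary matrix has rank 8 and Smith normal form diag(1,1,1,1,1,1,1,1).

The boundary map ∂_2: C_2 → C_1 acts by ∂[p,q,r] = [q,r] − [p,r] + [p,q]. For instance
  ∂dgh = gh − dh + dg,
  ∂beg = eg − bg + be.
The resulting 27×18 matrix has rank 18, and its Smith normal form has invariant factors (1,1,1,1,1,1,1,1,1,1,1,1,1,1,1,1,1,2).

Now H_k = ker ∂_k / im ∂_{k+1}, so:

  H_1: rank ker ∂_1 − rank ∂_2 = (27 − 8) − 18 = 1, and ∂_2 has invariant factor 2 > 1, so H_1 ≅ Z × Z/2.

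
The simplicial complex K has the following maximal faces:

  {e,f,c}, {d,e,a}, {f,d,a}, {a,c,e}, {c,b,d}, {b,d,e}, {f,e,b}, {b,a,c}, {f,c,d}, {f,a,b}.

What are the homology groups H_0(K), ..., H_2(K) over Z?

K has 6 vertices, 15 edges, 10 triangles.
rank ∂_0 = 0, rank ∂_1 = 5 ⇒ b_0 = 6 − 0 − 5 = 1; all invariant factors of ∂_1 are 1 so no torsion. So H_0 = Z.
rank ∂_1 = 5, rank ∂_2 = 10 ⇒ b_1 = 15 − 5 − 10 = 0; ∂_2 has invariant factor(s) [2] giving torsion. So H_1 = Z/2.
rank ∂_2 = 10, rank ∂_3 = 0 ⇒ b_2 = 10 − 10 − 0 = 0. So H_2 = 0.

H_0 = Z,  H_1 = Z/2,  H_2 = 0.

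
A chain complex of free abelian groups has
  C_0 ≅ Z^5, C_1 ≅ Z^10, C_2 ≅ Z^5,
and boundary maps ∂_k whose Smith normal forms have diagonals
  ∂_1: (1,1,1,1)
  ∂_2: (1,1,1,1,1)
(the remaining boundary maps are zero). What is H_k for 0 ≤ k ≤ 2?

H_0: b_0 = 5 − 0 − 4 = 1; torsion from ∂_1 factors > 1: none. So H_0 = Z.
H_1: b_1 = 10 − 4 − 5 = 1; torsion from ∂_2 factors > 1: none. So H_1 = Z.
H_2: b_2 = 5 − 5 − 0 = 0; torsion from ∂_3 factors > 1: none. So H_2 = 0.

H_0 = Z,  H_1 = Z,  H_2 = 0.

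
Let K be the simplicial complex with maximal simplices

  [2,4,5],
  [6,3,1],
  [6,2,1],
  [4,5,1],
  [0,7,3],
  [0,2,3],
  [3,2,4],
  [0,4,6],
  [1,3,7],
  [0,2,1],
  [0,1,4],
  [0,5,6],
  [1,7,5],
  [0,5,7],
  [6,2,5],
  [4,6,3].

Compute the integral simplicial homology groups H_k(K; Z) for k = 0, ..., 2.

K has 8 vertices, 24 edges, 16 triangles.
rank ∂_0 = 0, rank ∂_1 = 7 ⇒ b_0 = 8 − 0 − 7 = 1; all invariant factors of ∂_1 are 1 so no torsion. So H_0 ≅ Z.
rank ∂_1 = 7, rank ∂_2 = 15 ⇒ b_1 = 24 − 7 − 15 = 2; all invariant factors of ∂_2 are 1 so no torsion. So H_1 ≅ Z^2.
rank ∂_2 = 15, rank ∂_3 = 0 ⇒ b_2 = 16 − 15 − 0 = 1. So H_2 ≅ Z.

H_0 = Z,  H_1 = Z^2,  H_2 = Z.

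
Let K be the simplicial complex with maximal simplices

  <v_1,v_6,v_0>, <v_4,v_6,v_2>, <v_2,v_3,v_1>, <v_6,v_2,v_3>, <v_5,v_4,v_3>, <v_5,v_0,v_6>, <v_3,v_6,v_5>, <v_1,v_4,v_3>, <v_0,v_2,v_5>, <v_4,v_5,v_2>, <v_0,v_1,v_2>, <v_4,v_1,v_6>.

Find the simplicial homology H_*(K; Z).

We work with the vertex ordering v_0 < v_1 < v_2 < v_3 < v_4 < v_5 < v_6. The simplices of K, each written with vertices in increasing order, are:

  0-simplices (7): [v_0], [v_1], [v_2], [v_3], [v_4], [v_5], [v_6]
  1-simplices (18): (18 of them)
  2-simplices (12): (12 of them)

Hence C_0 ≅ Z^7, C_1 ≅ Z^18, C_2 ≅ Z^12.

Boundary ∂_1: C_1 → C_0 is given by ∂[p,q] = [q] − [p].
The 7×18 boundary matrix has rank 6 and Smith normal form diag(1,1,1,1,1,1).

∂_2: C_2 → C_1 maps a triangle to the signed sum of its edges. For instance
  ∂[v_2,v_4,v_5] = [v_4,v_5] − [v_2,v_5] + [v_2,v_4],
  ∂[v_0,v_5,v_6] = [v_5,v_6] − [v_0,v_6] + [v_0,v_5].
As a 18×12 matrix over Z this has rank 12, with invariant factors (1,1,1,1,1,1,1,1,1,1,1,2).

Reading off H_k = ker ∂_k / im ∂_{k+1}:

  H_0: rank C_0 − rank ∂_1 = 7 − 6 = 1, and the invariant factors of ∂_1 are all 1, so H_0 = Z.
  H_1: rank ker ∂_1 − rank ∂_2 = (18 − 6) − 12 = 0, and ∂_2 has invariant factor 2 > 1, so H_1 = Z/2.
  H_2: rank ker ∂_2 − rank ∂_3 = (12 − 12) − 0 = 0, and there is no ∂_3, so H_2 = 0.

(K is a triangulation of the real projective plane RP^2.)

H_0 ≅ Z,  H_1 ≅ Z/2,  H_2 = 0.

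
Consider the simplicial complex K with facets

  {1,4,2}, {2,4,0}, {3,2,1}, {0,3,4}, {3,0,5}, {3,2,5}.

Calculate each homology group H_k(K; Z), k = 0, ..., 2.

H_0 = Z,  H_1 = Z,  H_2 = 0.

Order the vertices as 0 < 1 < 2 < 3 < 4 < 5. Listing each simplex with vertices in this order, K has dimension 2 with simplices:

  0-simplices (6): [0], [1], [2], [3], [4], [5]
  1-simplices (12): [0,2], [0,3], [0,4], [0,5], [1,2], [1,3], [1,4], [2,3], [2,4], [2,5], [3,4], [3,5]
  2-simplices (6): [0,2,4], [0,3,4], [0,3,5], [1,2,3], [1,2,4], [2,3,5]

giving chain groups C_0 ≅ Z^6, C_1 ≅ Z^12, C_2 ≅ Z^6.

∂_1: C_1 → C_0 sends each edge [p,q] (with p < q) to q − p.
As a 6×12 matrix over Z this has rank 5, with invariant factors (1,1,1,1,1).

∂_2: C_2 → C_1 sends each 2-simplex [p,q,r] to [q,r] − [p,r] + [p,q]. For instance
  ∂[0,2,4] = [2,4] − [0,4] + [0,2],
  ∂[2,3,5] = [3,5] − [2,5] + [2,3].
The 12×6 boundary matrix has rank 6 and Smith normal form diag(1,1,1,1,1,1).

Now H_k = ker ∂_k / im ∂_{k+1}, so:

  H_0: rank C_0 − rank ∂_1 = 6 − 5 = 1, and the invariant factors of ∂_1 are all 1, so H_0 = Z.
  H_1: rank ker ∂_1 − rank ∂_2 = (12 − 5) − 6 = 1, and the invariant factors of ∂_2 are all 1, so H_1 = Z.
  H_2: rank ker ∂_2 − rank ∂_3 = (6 − 6) − 0 = 0, and there is no ∂_3, so H_2 = 0.

(K is a triangulation of the cylinder S^1 x I.)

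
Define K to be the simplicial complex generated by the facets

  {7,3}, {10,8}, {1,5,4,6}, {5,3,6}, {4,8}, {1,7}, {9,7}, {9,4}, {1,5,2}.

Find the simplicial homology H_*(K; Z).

K has 10 vertices, 16 edges, 6 triangles, 1 3-simplex.
rank ∂_0 = 0, rank ∂_1 = 9 ⇒ b_0 = 10 − 0 − 9 = 1; all invariant factors of ∂_1 are 1 so no torsion. So H_0 ≅ Z.
rank ∂_1 = 9, rank ∂_2 = 5 ⇒ b_1 = 16 − 9 − 5 = 2; all invariant factors of ∂_2 are 1 so no torsion. So H_1 ≅ Z^2.
rank ∂_2 = 5, rank ∂_3 = 1 ⇒ b_2 = 6 − 5 − 1 = 0; all invariant factors of ∂_3 are 1 so no torsion. So H_2 ≅ 0.
rank ∂_3 = 1, rank ∂_4 = 0 ⇒ b_3 = 1 − 1 − 0 = 0. So H_3 ≅ 0.

H_0 = Z,  H_1 = Z^2,  H_2 = 0,  H_3 = 0.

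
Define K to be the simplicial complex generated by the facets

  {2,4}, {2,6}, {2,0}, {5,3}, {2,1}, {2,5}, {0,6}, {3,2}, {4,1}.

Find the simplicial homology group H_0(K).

H_0 ≅ Z.

We work with the vertex ordering 0 < 1 < 2 < 3 < 4 < 5 < 6. The simplices of K, each written with vertices in increasing order, are:

  0-simplices (7): [0], [1], [2], [3], [4], [5], [6]
  1-simplices (9): [0,2], [0,6], [1,2], [1,4], [2,3], [2,4], [2,5], [2,6], [3,5]

so the chain groups are C_0 ≅ Z^7, C_1 ≅ Z^9.

The boundary map ∂_1: C_1 → C_0 is given by ∂[p,q] = [q] − [p]. For instance
  ∂[1,4] = [4] − [1].
The resulting 7×9 matrix has rank 6, and its Smith normal form has invariant factors (1,1,1,1,1,1).

Computing H_k = (kernel of ∂_k) / (image of ∂_{k+1}):

  H_0: rank C_0 − rank ∂_1 = 7 − 6 = 1, and the invariant factors of ∂_1 are all 1, so H_0 = Z.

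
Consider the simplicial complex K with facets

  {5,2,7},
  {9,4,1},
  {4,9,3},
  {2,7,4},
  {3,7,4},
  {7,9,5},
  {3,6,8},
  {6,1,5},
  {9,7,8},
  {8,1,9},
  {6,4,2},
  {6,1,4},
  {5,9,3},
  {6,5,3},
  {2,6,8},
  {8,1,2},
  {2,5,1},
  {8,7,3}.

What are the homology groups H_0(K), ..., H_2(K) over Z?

H_0 ≅ Z,  H_1 ≅ Z ⊕ Z/2Z,  H_2 = 0.

K has 9 vertices, 27 edges, 18 triangles.
rank ∂_0 = 0, rank ∂_1 = 8 ⇒ b_0 = 9 − 0 − 8 = 1; all invariant factors of ∂_1 are 1 so no torsion. So H_0 ≅ Z.
rank ∂_1 = 8, rank ∂_2 = 18 ⇒ b_1 = 27 − 8 − 18 = 1; ∂_2 has invariant factor(s) [2] giving torsion. So H_1 ≅ Z ⊕ Z/2Z.
rank ∂_2 = 18, rank ∂_3 = 0 ⇒ b_2 = 18 − 18 − 0 = 0. So H_2 ≅ 0.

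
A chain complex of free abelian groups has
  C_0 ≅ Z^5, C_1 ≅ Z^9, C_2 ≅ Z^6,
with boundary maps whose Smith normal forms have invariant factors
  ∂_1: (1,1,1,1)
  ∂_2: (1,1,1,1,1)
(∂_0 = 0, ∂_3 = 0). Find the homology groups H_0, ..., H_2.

H_0 = Z,  H_1 = 0,  H_2 = Z.

H_0: b_0 = 5 − 0 − 4 = 1; torsion from ∂_1 factors > 1: none. So H_0 = Z.
H_1: b_1 = 9 − 4 − 5 = 0; torsion from ∂_2 factors > 1: none. So H_1 = 0.
H_2: b_2 = 6 − 5 − 0 = 1; torsion from ∂_3 factors > 1: none. So H_2 = Z.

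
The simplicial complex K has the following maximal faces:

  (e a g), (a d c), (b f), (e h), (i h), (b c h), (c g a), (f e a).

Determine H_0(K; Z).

H_0 = Z.

Fix the vertex order a < b < c < d < e < f < g < h < i and write every simplex with vertices in increasing order. Then dim K = 2 and the simplices of K are:

  0-simplices (9): a, b, c, d, e, f, g, h, i
  1-simplices (15): ac, ad, ae, af, ag, bc, bf, bh, cd, cg, ch, ef, eg, eh, hi
  2-simplices (5): acd, acg, aef, aeg, bch

so the chain groups are C_0 ≅ Z^9, C_1 ≅ Z^15, C_2 ≅ Z^5.

∂_1: C_1 → C_0 sends each edge [p,q] (with p < q) to q − p.
As a 9×15 matrix over Z this has rank 8, with invariant factors (1,1,1,1,1,1,1,1).

∂_2: C_2 → C_1 sends each 2-simplex [p,q,r] to [q,r] − [p,r] + [p,q]. For instance
  ∂aeg = eg − ag + ae,
  ∂acd = cd − ad + ac.
This gives a 15×5 integer matrix of rank 5; reducing to Smith normal form yields diagonal entries (1,1,1,1,1).

Now H_k = ker ∂_k / im ∂_{k+1}, so:

  H_0: rank C_0 − rank ∂_1 = 9 − 8 = 1, and the invariant factors of ∂_1 are all 1, so H_0 ≅ Z.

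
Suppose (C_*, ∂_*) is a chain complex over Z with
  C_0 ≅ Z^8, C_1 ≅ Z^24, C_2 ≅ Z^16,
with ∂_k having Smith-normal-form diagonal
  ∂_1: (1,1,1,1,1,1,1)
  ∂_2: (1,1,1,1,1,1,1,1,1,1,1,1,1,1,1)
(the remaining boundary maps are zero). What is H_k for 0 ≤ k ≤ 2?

H_0 ≅ Z,  H_1 ≅ Z^2,  H_2 ≅ Z.

H_0: b_0 = 8 − 0 − 7 = 1; torsion from ∂_1 factors > 1: none. So H_0 ≅ Z.
H_1: b_1 = 24 − 7 − 15 = 2; torsion from ∂_2 factors > 1: none. So H_1 ≅ Z^2.
H_2: b_2 = 16 − 15 − 0 = 1; torsion from ∂_3 factors > 1: none. So H_2 ≅ Z.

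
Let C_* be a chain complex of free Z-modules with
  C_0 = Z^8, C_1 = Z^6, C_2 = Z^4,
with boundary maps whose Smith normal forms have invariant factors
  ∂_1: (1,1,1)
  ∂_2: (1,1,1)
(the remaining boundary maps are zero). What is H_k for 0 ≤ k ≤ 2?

H_0: b_0 = 8 − 0 − 3 = 5; torsion from ∂_1 factors > 1: none. So H_0 = Z^5.
H_1: b_1 = 6 − 3 − 3 = 0; torsion from ∂_2 factors > 1: none. So H_1 = 0.
H_2: b_2 = 4 − 3 − 0 = 1; torsion from ∂_3 factors > 1: none. So H_2 = Z.

H_0 = Z^5,  H_1 = 0,  H_2 = Z.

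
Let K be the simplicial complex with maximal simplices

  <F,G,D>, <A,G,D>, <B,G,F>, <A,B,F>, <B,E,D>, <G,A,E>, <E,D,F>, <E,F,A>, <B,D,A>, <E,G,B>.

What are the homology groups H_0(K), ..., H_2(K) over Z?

K has 6 vertices, 15 edges, 10 triangles.
rank ∂_0 = 0, rank ∂_1 = 5 ⇒ b_0 = 6 − 0 − 5 = 1; all invariant factors of ∂_1 are 1 so no torsion. So H_0 ≅ Z.
rank ∂_1 = 5, rank ∂_2 = 10 ⇒ b_1 = 15 − 5 − 10 = 0; ∂_2 has invariant factor(s) [2] giving torsion. So H_1 ≅ Z/2.
rank ∂_2 = 10, rank ∂_3 = 0 ⇒ b_2 = 10 − 10 − 0 = 0. So H_2 ≅ 0.

H_0 = Z,  H_1 = Z/2,  H_2 = 0.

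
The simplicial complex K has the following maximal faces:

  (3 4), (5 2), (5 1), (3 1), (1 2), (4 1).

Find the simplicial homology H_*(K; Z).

Take the total order 1 < 2 < 3 < 4 < 5 on the vertex set. Then K (dimension 1) consists of the simplices:

  0-simplices (5): [1], [2], [3], [4], [5]
  1-simplices (6): [1,2], [1,3], [1,4], [1,5], [2,5], [3,4]

so the chain groups are C_0 ≅ Z^5, C_1 ≅ Z^6.

Boundary ∂_1: C_1 → C_0 sends each edge [p,q] (with p < q) to q − p. For instance
  ∂[3,4] = [4] − [3].
As a 5×6 matrix over Z this has rank 4, with invariant factors (1,1,1,1).

Computing H_k = (kernel of ∂_k) / (image of ∂_{k+1}):

  H_0: rank C_0 − rank ∂_1 = 5 − 4 = 1, and the invariant factors of ∂_1 are all 1, so H_0 ≅ Z.
  H_1: rank ker ∂_1 − rank ∂_2 = (6 − 4) − 0 = 2, and there is no ∂_2, so H_1 ≅ Z^2.

As a check, the Euler characteristic is 5 − 6 = -1, which agrees with 1 − 2 = -1.

H_0 = Z,  H_1 = Z^2.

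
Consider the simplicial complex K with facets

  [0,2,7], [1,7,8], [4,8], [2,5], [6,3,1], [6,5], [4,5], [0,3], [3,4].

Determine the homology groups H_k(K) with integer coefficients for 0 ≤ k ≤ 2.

H_0 = Z,  H_1 = Z^4,  H_2 = 0.

Take the total order 0 < 1 < 2 < 3 < 4 < 5 < 6 < 7 < 8 on the vertex set. Then K (dimension 2) consists of the simplices:

  0-simplices (9): [0], [1], [2], [3], [4], [5], [6], [7], [8]
  1-simplices (15): [0,2], [0,3], [0,7], [1,3], [1,6], [1,7], [1,8], [2,5], [2,7], [3,4], [3,6], [4,5], [4,8], [5,6], [7,8]
  2-simplices (3): [0,2,7], [1,3,6], [1,7,8]

so the chain groups are C_0 ≅ Z^9, C_1 ≅ Z^15, C_2 ≅ Z^3.

∂_1: C_1 → C_0 sends each edge [p,q] (with p < q) to q − p. For instance
  ∂[2,5] = [5] − [2].
The resulting 9×15 matrix has rank 8, and its Smith normal form has invariant factors (1,1,1,1,1,1,1,1).

∂_2: C_2 → C_1 acts by ∂[p,q,r] = [q,r] − [p,r] + [p,q]. For instance
  ∂[0,2,7] = [2,7] − [0,7] + [0,2],
  ∂[1,7,8] = [7,8] − [1,8] + [1,7].
The resulting 15×3 matrix has rank 3, and its Smith normal form has invariant factors (1,1,1).

Computing H_k = (kernel of ∂_k) / (image of ∂_{k+1}):

  H_0: rank C_0 − rank ∂_1 = 9 − 8 = 1, and the invariant factors of ∂_1 are all 1, so H_0 = Z.
  H_1: rank ker ∂_1 − rank ∂_2 = (15 − 8) − 3 = 4, and the invariant factors of ∂_2 are all 1, so H_1 = Z^4.
  H_2: rank ker ∂_2 − rank ∂_3 = (3 − 3) − 0 = 0, and there is no ∂_3, so H_2 = 0.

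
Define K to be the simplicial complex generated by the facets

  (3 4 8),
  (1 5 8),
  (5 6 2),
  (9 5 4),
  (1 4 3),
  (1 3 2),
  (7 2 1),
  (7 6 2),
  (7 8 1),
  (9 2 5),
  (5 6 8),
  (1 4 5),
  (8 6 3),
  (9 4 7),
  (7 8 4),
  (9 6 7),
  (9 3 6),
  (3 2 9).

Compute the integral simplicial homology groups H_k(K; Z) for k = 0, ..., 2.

H_0 ≅ Z,  H_1 ≅ Z × Z/2,  H_2 = 0.

Fix the vertex order 1 < 2 < 3 < 4 < 5 < 6 < 7 < 8 < 9 and write every simplex with vertices in increasing order. Then dim K = 2 and the simplices of K are:

  0-simplices (9): [1], [2], [3], [4], [5], [6], [7], [8], [9]
  1-simplices (27): (27 of them)
  2-simplices (18): [1,2,3], [1,2,7], [1,3,4], [1,4,5], [1,5,8], [1,7,8], [2,3,9], [2,5,6], [2,5,9], [2,6,7], [3,4,8], [3,6,8], [3,6,9], [4,5,9], [4,7,8], [4,7,9], [5,6,8], [6,7,9]

giving chain groups C_0 ≅ Z^9, C_1 ≅ Z^27, C_2 ≅ Z^18.

∂_1: C_1 → C_0 maps an edge to its endpoints' difference, ∂[p,q] = q − p. For instance
  ∂[1,7] = [7] − [1].
This gives a 9×27 integer matrix of rank 8; reducing to Smith normal form yields diagonal entries (1,1,1,1,1,1,1,1).

The boundary map ∂_2: C_2 → C_1 sends each 2-simplex [p,q,r] to [q,r] − [p,r] + [p,q]. For instance
  ∂[5,6,8] = [6,8] − [5,8] + [5,6],
  ∂[2,6,7] = [6,7] − [2,7] + [2,6].
As a 27×18 matrix over Z this has rank 18, with invariant factors (1,1,1,1,1,1,1,1,1,1,1,1,1,1,1,1,1,2).

Now H_k = ker ∂_k / im ∂_{k+1}, so:

  H_0: rank C_0 − rank ∂_1 = 9 − 8 = 1, and the invariant factors of ∂_1 are all 1, so H_0 ≅ Z.
  H_1: rank ker ∂_1 − rank ∂_2 = (27 − 8) − 18 = 1, and ∂_2 has invariant factor 2 > 1, so H_1 ≅ Z × Z/2.
  H_2: rank ker ∂_2 − rank ∂_3 = (18 − 18) − 0 = 0, and there is no ∂_3, so H_2 ≅ 0.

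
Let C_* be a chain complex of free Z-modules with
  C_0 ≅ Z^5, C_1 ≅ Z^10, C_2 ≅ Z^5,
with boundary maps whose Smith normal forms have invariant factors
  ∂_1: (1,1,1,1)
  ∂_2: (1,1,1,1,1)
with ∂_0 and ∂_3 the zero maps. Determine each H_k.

H_0: b_0 = 5 − 0 − 4 = 1; torsion from ∂_1 factors > 1: none. So H_0 = Z.
H_1: b_1 = 10 − 4 − 5 = 1; torsion from ∂_2 factors > 1: none. So H_1 = Z.
H_2: b_2 = 5 − 5 − 0 = 0; torsion from ∂_3 factors > 1: none. So H_2 = 0.

H_0 = Z,  H_1 = Z,  H_2 = 0.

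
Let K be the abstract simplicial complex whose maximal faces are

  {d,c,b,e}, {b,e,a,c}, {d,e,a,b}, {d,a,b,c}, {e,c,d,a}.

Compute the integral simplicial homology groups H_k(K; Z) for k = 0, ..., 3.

H_0 = Z,  H_1 = 0,  H_2 = 0,  H_3 = Z.

Order the vertices as a < b < c < d < e. Listing each simplex with vertices in this order, K has dimension 3 with simplices:

  0-simplices (5): a, b, c, d, e
  1-simplices (10): ab, ac, ad, ae, bc, bd, be, cd, ce, de
  2-simplices (10): abc, abd, abe, acd, ace, ade, bcd, bce, bde, cde
  3-simplices (5): abcd, abce, abde, acde, bcde

so the chain groups are C_0 ≅ Z^5, C_1 ≅ Z^10, C_2 ≅ Z^10, C_3 ≅ Z^5.

The boundary map ∂_1: C_1 → C_0 is given by ∂[p,q] = [q] − [p]. For instance
  ∂de = e − d.
The resulting 5×10 matrix has rank 4, and its Smith normal form has invariant factors (1,1,1,1).

The boundary map ∂_2: C_2 → C_1 maps a triangle to the signed sum of its edges. For instance
  ∂bde = de − be + bd,
  ∂bce = ce − be + bc.
The resulting 10×10 matrix has rank 6, and its Smith normal form has invariant factors (1,1,1,1,1,1).

The boundary map ∂_3: C_3 → C_2 sends each 3-simplex σ to the alternating sum Σ_i (−1)^i (σ with its i-th vertex removed). For instance
  ∂abde = bde − ade + abe − abd,
  ∂bcde = cde − bde + bce − bcd.
The 10×5 boundary matrix has rank 4 and Smith normal form diag(1,1,1,1).

Now H_k = ker ∂_k / im ∂_{k+1}, so:

  H_0: rank C_0 − rank ∂_1 = 5 − 4 = 1, and the invariant factors of ∂_1 are all 1, so H_0 ≅ Z.
  H_1: rank ker ∂_1 − rank ∂_2 = (10 − 4) − 6 = 0, and the invariant factors of ∂_2 are all 1, so H_1 ≅ 0.
  H_2: rank ker ∂_2 − rank ∂_3 = (10 − 6) − 4 = 0, and the invariant factors of ∂_3 are all 1, so H_2 ≅ 0.
  H_3: rank ker ∂_3 − rank ∂_4 = (5 − 4) − 0 = 1, and there is no ∂_4, so H_3 ≅ Z.

(K is a triangulation of the 3-sphere S^3.)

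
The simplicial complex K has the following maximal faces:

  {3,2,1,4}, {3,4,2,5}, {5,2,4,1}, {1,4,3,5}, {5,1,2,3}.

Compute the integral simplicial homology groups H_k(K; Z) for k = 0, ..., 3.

Take the total order 1 < 2 < 3 < 4 < 5 on the vertex set. Then K (dimension 3) consists of the simplices:

  0-simplices (5): [1], [2], [3], [4], [5]
  1-simplices (10): [1,2], [1,3], [1,4], [1,5], [2,3], [2,4], [2,5], [3,4], [3,5], [4,5]
  2-simplices (10): [1,2,3], [1,2,4], [1,2,5], [1,3,4], [1,3,5], [1,4,5], [2,3,4], [2,3,5], [2,4,5], [3,4,5]
  3-simplices (5): [1,2,3,4], [1,2,3,5], [1,2,4,5], [1,3,4,5], [2,3,4,5]

Hence C_0 ≅ Z^5, C_1 ≅ Z^10, C_2 ≅ Z^10, C_3 ≅ Z^5.

Boundary ∂_1: C_1 → C_0 is given by ∂[p,q] = [q] − [p]. For instance
  ∂[3,4] = [4] − [3].
This gives a 5×10 integer matrix of rank 4; reducing to Smith normal form yields diagonal entries (1,1,1,1).

Boundary ∂_2: C_2 → C_1 sends each 2-simplex [p,q,r] to [q,r] − [p,r] + [p,q]. For instance
  ∂[1,3,5] = [3,5] − [1,5] + [1,3],
  ∂[2,3,4] = [3,4] − [2,4] + [2,3].
This gives a 10×10 integer matrix of rank 6; reducing to Smith normal form yields diagonal entries (1,1,1,1,1,1).

Boundary ∂_3: C_3 → C_2 sends each 3-simplex σ to the alternating sum Σ_i (−1)^i (σ with its i-th vertex removed). For instance
  ∂[1,3,4,5] = [3,4,5] − [1,4,5] + [1,3,5] − [1,3,4],
  ∂[1,2,4,5] = [2,4,5] − [1,4,5] + [1,2,5] − [1,2,4].
As a 10×5 matrix over Z this has rank 4, with invariant factors (1,1,1,1).

Computing H_k = (kernel of ∂_k) / (image of ∂_{k+1}):

  H_0: rank C_0 − rank ∂_1 = 5 − 4 = 1, and the invariant factors of ∂_1 are all 1, so H_0 = Z.
  H_1: rank ker ∂_1 − rank ∂_2 = (10 − 4) − 6 = 0, and the invariant factors of ∂_2 are all 1, so H_1 = 0.
  H_2: rank ker ∂_2 − rank ∂_3 = (10 − 6) − 4 = 0, and the invariant factors of ∂_3 are all 1, so H_2 = 0.
  H_3: rank ker ∂_3 − rank ∂_4 = (5 − 4) − 0 = 1, and there is no ∂_4, so H_3 = Z.

As a check, the Euler characteristic is 5 − 10 + 10 − 5 = 0, which agrees with 1 − 0 + 0 − 1 = 0.

H_0 ≅ Z,  H_1 = 0,  H_2 = 0,  H_3 ≅ Z.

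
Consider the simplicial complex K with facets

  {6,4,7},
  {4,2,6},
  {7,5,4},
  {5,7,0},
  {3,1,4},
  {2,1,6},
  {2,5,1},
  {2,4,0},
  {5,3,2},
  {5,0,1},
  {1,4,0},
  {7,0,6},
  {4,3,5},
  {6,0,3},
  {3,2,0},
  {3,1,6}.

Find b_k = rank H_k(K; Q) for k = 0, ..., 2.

Take the total order 0 < 1 < 2 < 3 < 4 < 5 < 6 < 7 on the vertex set. Then K (dimension 2) consists of the simplices:

  0-simplices (8): [0], [1], [2], [3], [4], [5], [6], [7]
  1-simplices (24): (24 of them)
  2-simplices (16): [0,1,4], [0,1,5], [0,2,3], [0,2,4], [0,3,6], [0,5,7], [0,6,7], [1,2,5], [1,2,6], [1,3,4], [1,3,6], [2,3,5], [2,4,6], [3,4,5], [4,5,7], [4,6,7]

Hence C_0 ≅ Z^8, C_1 ≅ Z^24, C_2 ≅ Z^16.

∂_1: C_1 → C_0 is given by ∂[p,q] = [q] − [p].
The resulting 8×24 matrix has rank 7, and its Smith normal form has invariant factors (1,1,1,1,1,1,1).

Boundary ∂_2: C_2 → C_1 acts by ∂[p,q,r] = [q,r] − [p,r] + [p,q]. For instance
  ∂[1,3,6] = [3,6] − [1,6] + [1,3],
  ∂[1,2,6] = [2,6] − [1,6] + [1,2].
The resulting 24×16 matrix has rank 15, and its Smith normal form has invariant factors (1,1,1,1,1,1,1,1,1,1,1,1,1,1,1).

Reading off H_k = ker ∂_k / im ∂_{k+1}:

  H_0: rank C_0 − rank ∂_1 = 8 − 7 = 1, and the invariant factors of ∂_1 are all 1, so H_0 ≅ Z.
  H_1: rank ker ∂_1 − rank ∂_2 = (24 − 7) − 15 = 2, and the invariant factors of ∂_2 are all 1, so H_1 ≅ Z^2.
  H_2: rank ker ∂_2 − rank ∂_3 = (16 − 15) − 0 = 1, and there is no ∂_3, so H_2 ≅ Z.

(K is a triangulation of the torus T^2.)

Hence the Betti numbers are b_0 = 1, b_1 = 2, b_2 = 1.

b_0 = 1, b_1 = 2, b_2 = 1.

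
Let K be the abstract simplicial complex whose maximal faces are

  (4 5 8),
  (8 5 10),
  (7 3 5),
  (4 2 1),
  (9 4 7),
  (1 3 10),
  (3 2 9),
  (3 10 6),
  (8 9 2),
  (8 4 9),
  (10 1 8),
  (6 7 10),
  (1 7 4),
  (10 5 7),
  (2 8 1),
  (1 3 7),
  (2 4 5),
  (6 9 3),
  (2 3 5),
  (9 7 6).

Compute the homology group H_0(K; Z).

H_0 ≅ Z.

Fix the vertex order 1 < 2 < 3 < 4 < 5 < 6 < 7 < 8 < 9 < 10 and write every simplex with vertices in increasing order. Then dim K = 2 and the simplices of K are:

  0-simplices (10): [1], [2], [3], [4], [5], [6], [7], [8], [9], [10]
  1-simplices (30): (30 of them)
  2-simplices (20): (20 of them)

Hence C_0 ≅ Z^10, C_1 ≅ Z^30, C_2 ≅ Z^20.

Boundary ∂_1: C_1 → C_0 maps an edge to its endpoints' difference, ∂[p,q] = q − p. For instance
  ∂[4,7] = [7] − [4].
As a 10×30 matrix over Z this has rank 9, with invariant factors (1,1,1,1,1,1,1,1,1).

∂_2: C_2 → C_1 maps a triangle to the signed sum of its edges. For instance
  ∂[2,3,9] = [3,9] − [2,9] + [2,3],
  ∂[6,7,10] = [7,10] − [6,10] + [6,7].
The 30×20 boundary matrix has rank 20 and Smith normal form diag(1,1,1,1,1,1,1,1,1,1,1,1,1,1,1,1,1,1,1,2).

Computing H_k = (kernel of ∂_k) / (image of ∂_{k+1}):

  H_0: rank C_0 − rank ∂_1 = 10 − 9 = 1, and the invariant factors of ∂_1 are all 1, so H_0 ≅ Z.

(K is a triangulation of the Klein bottle.)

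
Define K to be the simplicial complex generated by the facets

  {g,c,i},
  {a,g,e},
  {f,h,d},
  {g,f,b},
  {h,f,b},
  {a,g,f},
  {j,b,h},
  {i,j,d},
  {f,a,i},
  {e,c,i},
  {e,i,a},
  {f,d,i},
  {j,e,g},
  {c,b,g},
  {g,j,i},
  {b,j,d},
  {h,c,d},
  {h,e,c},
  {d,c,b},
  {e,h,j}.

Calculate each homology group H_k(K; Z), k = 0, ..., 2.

H_0 ≅ Z,  H_1 ≅ Z ⊕ Z/2Z,  H_2 = 0.

Fix the vertex order a < b < c < d < e < f < g < h < i < j and write every simplex with vertices in increasing order. Then dim K = 2 and the simplices of K are:

  0-simplices (10): a, b, c, d, e, f, g, h, i, j
  1-simplices (30): ae, af, ag, ai, bc, bd, bf, bg, bh, bj, cd, ce, cg, ch, ci, df, dh, di, dj, eg, eh, ei, ej, fg, fh, fi, gi, gj, hj, ij
  2-simplices (20): aeg, aei, afg, afi, bcd, bcg, bdj, bfg, bfh, bhj, cdh, ceh, cei, cgi, dfh, dfi, dij, egj, ehj, gij

so the chain groups are C_0 ≅ Z^10, C_1 ≅ Z^30, C_2 ≅ Z^20.

The boundary map ∂_1: C_1 → C_0 sends each edge [p,q] (with p < q) to q − p. For instance
  ∂di = i − d.
The 10×30 boundary matrix has rank 9 and Smith normal form diag(1,1,1,1,1,1,1,1,1).

Boundary ∂_2: C_2 → C_1 sends each 2-simplex [p,q,r] to [q,r] − [p,r] + [p,q]. For instance
  ∂cdh = dh − ch + cd,
  ∂afg = fg − ag + af.
As a 30×20 matrix over Z this has rank 20, with invariant factors (1,1,1,1,1,1,1,1,1,1,1,1,1,1,1,1,1,1,1,2).

Reading off H_k = ker ∂_k / im ∂_{k+1}:

  H_0: rank C_0 − rank ∂_1 = 10 − 9 = 1, and the invariant factors of ∂_1 are all 1, so H_0 = Z.
  H_1: rank ker ∂_1 − rank ∂_2 = (30 − 9) − 20 = 1, and ∂_2 has invariant factor 2 > 1, so H_1 = Z ⊕ Z/2Z.
  H_2: rank ker ∂_2 − rank ∂_3 = (20 − 20) − 0 = 0, and there is no ∂_3, so H_2 = 0.

As a check, the Euler characteristic is 10 − 30 + 20 = 0, which agrees with 1 − 1 + 0 = 0.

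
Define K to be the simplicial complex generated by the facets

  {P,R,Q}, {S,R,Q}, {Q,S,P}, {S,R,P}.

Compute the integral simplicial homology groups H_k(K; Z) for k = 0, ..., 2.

H_0 ≅ Z,  H_1 = 0,  H_2 ≅ Z.

Order the vertices as P < Q < R < S. Listing each simplex with vertices in this order, K has dimension 2 with simplices:

  0-simplices (4): P, Q, R, S
  1-simplices (6): PQ, PR, PS, QR, QS, RS
  2-simplices (4): PQR, PQS, PRS, QRS

giving chain groups C_0 ≅ Z^4, C_1 ≅ Z^6, C_2 ≅ Z^4.

The boundary map ∂_1: C_1 → C_0 maps an edge to its endpoints' difference, ∂[p,q] = q − p. For instance
  ∂RS = S − R.
The 4×6 boundary matrix has rank 3 and Smith normal form diag(1,1,1).

Boundary ∂_2: C_2 → C_1 sends each 2-simplex [p,q,r] to [q,r] − [p,r] + [p,q]. For instance
  ∂QRS = RS − QS + QR,
  ∂PRS = RS − PS + PR.
As a 6×4 matrix over Z this has rank 3, with invariant factors (1,1,1).

Computing H_k = (kernel of ∂_k) / (image of ∂_{k+1}):

  H_0: rank C_0 − rank ∂_1 = 4 − 3 = 1, and the invariant factors of ∂_1 are all 1, so H_0 = Z.
  H_1: rank ker ∂_1 − rank ∂_2 = (6 − 3) − 3 = 0, and the invariant factors of ∂_2 are all 1, so H_1 = 0.
  H_2: rank ker ∂_2 − rank ∂_3 = (4 − 3) − 0 = 1, and there is no ∂_3, so H_2 = Z.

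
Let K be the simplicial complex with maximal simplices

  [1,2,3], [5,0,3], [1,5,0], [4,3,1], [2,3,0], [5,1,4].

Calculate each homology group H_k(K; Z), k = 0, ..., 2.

H_0 = Z,  H_1 = Z,  H_2 = 0.

Fix the vertex order 0 < 1 < 2 < 3 < 4 < 5 and write every simplex with vertices in increasing order. Then dim K = 2 and the simplices of K are:

  0-simplices (6): [0], [1], [2], [3], [4], [5]
  1-simplices (12): [0,1], [0,2], [0,3], [0,5], [1,2], [1,3], [1,4], [1,5], [2,3], [3,4], [3,5], [4,5]
  2-simplices (6): [0,1,5], [0,2,3], [0,3,5], [1,2,3], [1,3,4], [1,4,5]

giving chain groups C_0 ≅ Z^6, C_1 ≅ Z^12, C_2 ≅ Z^6.

Boundary ∂_1: C_1 → C_0 maps an edge to its endpoints' difference, ∂[p,q] = q − p.
As a 6×12 matrix over Z this has rank 5, with invariant factors (1,1,1,1,1).

The boundary map ∂_2: C_2 → C_1 sends each 2-simplex [p,q,r] to [q,r] − [p,r] + [p,q]. For instance
  ∂[0,2,3] = [2,3] − [0,3] + [0,2],
  ∂[1,2,3] = [2,3] − [1,3] + [1,2].
The 12×6 boundary matrix has rank 6 and Smith normal form diag(1,1,1,1,1,1).

Computing H_k = (kernel of ∂_k) / (image of ∂_{k+1}):

  H_0: rank C_0 − rank ∂_1 = 6 − 5 = 1, and the invariant factors of ∂_1 are all 1, so H_0 = Z.
  H_1: rank ker ∂_1 − rank ∂_2 = (12 − 5) − 6 = 1, and the invariant factors of ∂_2 are all 1, so H_1 = Z.
  H_2: rank ker ∂_2 − rank ∂_3 = (6 − 6) − 0 = 0, and there is no ∂_3, so H_2 = 0.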